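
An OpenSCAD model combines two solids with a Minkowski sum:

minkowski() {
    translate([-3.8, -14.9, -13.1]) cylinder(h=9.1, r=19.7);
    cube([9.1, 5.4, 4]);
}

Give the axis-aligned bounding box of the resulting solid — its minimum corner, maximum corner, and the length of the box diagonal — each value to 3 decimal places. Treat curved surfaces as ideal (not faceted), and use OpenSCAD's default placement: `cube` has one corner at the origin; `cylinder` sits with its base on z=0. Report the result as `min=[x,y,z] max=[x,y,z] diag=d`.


A = translate([-3.8, -14.9, -13.1]) cylinder(h=9.1, r=19.7) → bbox [-23.5,-34.6,-13.1] .. [15.9,4.8,-4]
B = cube([9.1, 5.4, 4]) → bbox [0,0,0] .. [9.1,5.4,4]
lo = A.lo+B.lo = [-23.5+0, -34.6+0, -13.1+0] = [-23.500,-34.600,-13.100]
hi = A.hi+B.hi = [15.9+9.1, 4.8+5.4, -4+4] = [25.000,10.200,0.000]
diag = √(48.5²+44.8²+13.1²) = √4530.9 = 67.312

min=[-23.500,-34.600,-13.100] max=[25.000,10.200,0.000] diag=67.312


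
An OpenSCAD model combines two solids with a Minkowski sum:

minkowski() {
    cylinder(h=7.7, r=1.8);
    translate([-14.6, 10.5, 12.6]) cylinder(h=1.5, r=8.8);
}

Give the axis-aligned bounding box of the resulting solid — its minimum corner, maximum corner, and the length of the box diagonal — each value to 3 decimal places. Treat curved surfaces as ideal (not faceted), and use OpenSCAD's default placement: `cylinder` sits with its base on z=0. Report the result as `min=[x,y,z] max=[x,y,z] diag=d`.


A = translate([-14.6, 10.5, 12.6]) cylinder(h=1.5, r=8.8) → bbox [-23.4,1.7,12.6] .. [-5.8,19.3,14.1]
B = cylinder(h=7.7, r=1.8) → bbox [-1.8,-1.8,0] .. [1.8,1.8,7.7]
lo = A.lo+B.lo = [-23.4-1.8, 1.7-1.8, 12.6+0] = [-25.200,-0.100,12.600]
hi = A.hi+B.hi = [-5.8+1.8, 19.3+1.8, 14.1+7.7] = [-4.000,21.100,21.800]
diag = √(21.2²+21.2²+9.2²) = √983.52 = 31.361

min=[-25.200,-0.100,12.600] max=[-4.000,21.100,21.800] diag=31.361


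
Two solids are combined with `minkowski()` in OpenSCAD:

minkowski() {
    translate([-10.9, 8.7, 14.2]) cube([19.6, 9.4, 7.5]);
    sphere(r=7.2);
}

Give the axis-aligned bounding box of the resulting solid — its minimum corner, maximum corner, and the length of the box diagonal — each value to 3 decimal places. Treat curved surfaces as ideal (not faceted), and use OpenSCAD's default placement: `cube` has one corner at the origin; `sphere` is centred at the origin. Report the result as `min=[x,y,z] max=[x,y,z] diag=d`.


min=[-18.100,1.500,7.000] max=[15.900,25.300,28.900] diag=46.926

A = translate([-10.9, 8.7, 14.2]) cube([19.6, 9.4, 7.5]) → bbox [-10.9,8.7,14.2] .. [8.7,18.1,21.7]
B = sphere(r=7.2) → bbox [-7.2,-7.2,-7.2] .. [7.2,7.2,7.2]
lo = A.lo+B.lo = [-10.9-7.2, 8.7-7.2, 14.2-7.2] = [-18.100,1.500,7.000]
hi = A.hi+B.hi = [8.7+7.2, 18.1+7.2, 21.7+7.2] = [15.900,25.300,28.900]
diag = √(34²+23.8²+21.9²) = √2202.05 = 46.926


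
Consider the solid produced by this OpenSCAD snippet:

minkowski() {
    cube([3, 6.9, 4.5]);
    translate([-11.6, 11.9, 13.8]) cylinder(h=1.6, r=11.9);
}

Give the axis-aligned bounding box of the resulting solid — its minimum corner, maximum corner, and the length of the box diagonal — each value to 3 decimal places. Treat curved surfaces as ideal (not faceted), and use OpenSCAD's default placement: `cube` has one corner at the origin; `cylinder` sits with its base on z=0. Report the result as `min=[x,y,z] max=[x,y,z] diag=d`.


min=[-23.500,0.000,13.800] max=[3.300,30.700,19.900] diag=41.206

A = translate([-11.6, 11.9, 13.8]) cylinder(h=1.6, r=11.9) → bbox [-23.5,0,13.8] .. [0.3,23.8,15.4]
B = cube([3, 6.9, 4.5]) → bbox [0,0,0] .. [3,6.9,4.5]
lo = A.lo+B.lo = [-23.5+0, 0+0, 13.8+0] = [-23.500,0.000,13.800]
hi = A.hi+B.hi = [0.3+3, 23.8+6.9, 15.4+4.5] = [3.300,30.700,19.900]
diag = √(26.8²+30.7²+6.1²) = √1697.94 = 41.206


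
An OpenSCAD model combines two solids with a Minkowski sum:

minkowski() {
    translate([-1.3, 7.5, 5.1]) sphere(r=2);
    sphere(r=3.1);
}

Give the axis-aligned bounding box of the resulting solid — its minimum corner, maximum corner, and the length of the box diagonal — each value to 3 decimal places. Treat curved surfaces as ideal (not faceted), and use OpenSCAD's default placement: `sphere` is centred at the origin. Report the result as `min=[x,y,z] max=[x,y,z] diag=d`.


A = translate([-1.3, 7.5, 5.1]) sphere(r=2) → bbox [-3.3,5.5,3.1] .. [0.7,9.5,7.1]
B = sphere(r=3.1) → bbox [-3.1,-3.1,-3.1] .. [3.1,3.1,3.1]
lo = A.lo+B.lo = [-3.3-3.1, 5.5-3.1, 3.1-3.1] = [-6.400,2.400,0.000]
hi = A.hi+B.hi = [0.7+3.1, 9.5+3.1, 7.1+3.1] = [3.800,12.600,10.200]
diag = √(10.2²+10.2²+10.2²) = √312.12 = 17.667

min=[-6.400,2.400,0.000] max=[3.800,12.600,10.200] diag=17.667


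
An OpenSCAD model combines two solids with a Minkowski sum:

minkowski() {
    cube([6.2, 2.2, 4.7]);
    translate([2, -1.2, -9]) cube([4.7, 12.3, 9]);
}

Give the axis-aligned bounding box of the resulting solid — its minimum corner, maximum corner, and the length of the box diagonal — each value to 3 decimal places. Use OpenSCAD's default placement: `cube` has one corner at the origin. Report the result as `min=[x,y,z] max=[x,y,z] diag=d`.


min=[2.000,-1.200,-9.000] max=[12.900,13.300,4.700] diag=22.732

A = translate([2, -1.2, -9]) cube([4.7, 12.3, 9]) → bbox [2,-1.2,-9] .. [6.7,11.1,0]
B = cube([6.2, 2.2, 4.7]) → bbox [0,0,0] .. [6.2,2.2,4.7]
lo = A.lo+B.lo = [2+0, -1.2+0, -9+0] = [2.000,-1.200,-9.000]
hi = A.hi+B.hi = [6.7+6.2, 11.1+2.2, 0+4.7] = [12.900,13.300,4.700]
diag = √(10.9²+14.5²+13.7²) = √516.75 = 22.732


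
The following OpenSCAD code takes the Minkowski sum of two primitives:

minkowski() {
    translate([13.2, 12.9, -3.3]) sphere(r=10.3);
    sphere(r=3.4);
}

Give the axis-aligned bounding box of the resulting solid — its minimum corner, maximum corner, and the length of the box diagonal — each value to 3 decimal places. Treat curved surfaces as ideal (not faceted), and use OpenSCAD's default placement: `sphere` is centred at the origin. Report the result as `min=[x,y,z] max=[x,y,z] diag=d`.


A = translate([13.2, 12.9, -3.3]) sphere(r=10.3) → bbox [2.9,2.6,-13.6] .. [23.5,23.2,7]
B = sphere(r=3.4) → bbox [-3.4,-3.4,-3.4] .. [3.4,3.4,3.4]
lo = A.lo+B.lo = [2.9-3.4, 2.6-3.4, -13.6-3.4] = [-0.500,-0.800,-17.000]
hi = A.hi+B.hi = [23.5+3.4, 23.2+3.4, 7+3.4] = [26.900,26.600,10.400]
diag = √(27.4²+27.4²+27.4²) = √2252.28 = 47.458

min=[-0.500,-0.800,-17.000] max=[26.900,26.600,10.400] diag=47.458


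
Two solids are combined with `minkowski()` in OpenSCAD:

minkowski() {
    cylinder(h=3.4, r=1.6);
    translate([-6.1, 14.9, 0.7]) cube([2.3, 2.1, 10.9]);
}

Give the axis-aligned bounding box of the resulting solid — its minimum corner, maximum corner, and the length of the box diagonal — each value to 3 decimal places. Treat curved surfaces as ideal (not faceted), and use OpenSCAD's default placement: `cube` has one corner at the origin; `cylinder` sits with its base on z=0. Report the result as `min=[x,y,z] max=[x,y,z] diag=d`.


A = translate([-6.1, 14.9, 0.7]) cube([2.3, 2.1, 10.9]) → bbox [-6.1,14.9,0.7] .. [-3.8,17,11.6]
B = cylinder(h=3.4, r=1.6) → bbox [-1.6,-1.6,0] .. [1.6,1.6,3.4]
lo = A.lo+B.lo = [-6.1-1.6, 14.9-1.6, 0.7+0] = [-7.700,13.300,0.700]
hi = A.hi+B.hi = [-3.8+1.6, 17+1.6, 11.6+3.4] = [-2.200,18.600,15.000]
diag = √(5.5²+5.3²+14.3²) = √262.83 = 16.212

min=[-7.700,13.300,0.700] max=[-2.200,18.600,15.000] diag=16.212


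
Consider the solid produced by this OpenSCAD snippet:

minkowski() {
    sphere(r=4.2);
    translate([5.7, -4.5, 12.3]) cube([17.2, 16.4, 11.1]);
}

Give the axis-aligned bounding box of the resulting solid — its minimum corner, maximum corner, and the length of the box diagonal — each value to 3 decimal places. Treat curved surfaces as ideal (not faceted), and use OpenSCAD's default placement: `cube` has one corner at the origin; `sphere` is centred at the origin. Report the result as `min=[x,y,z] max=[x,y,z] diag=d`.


min=[1.500,-8.700,8.100] max=[27.100,16.100,27.600] diag=40.628

A = translate([5.7, -4.5, 12.3]) cube([17.2, 16.4, 11.1]) → bbox [5.7,-4.5,12.3] .. [22.9,11.9,23.4]
B = sphere(r=4.2) → bbox [-4.2,-4.2,-4.2] .. [4.2,4.2,4.2]
lo = A.lo+B.lo = [5.7-4.2, -4.5-4.2, 12.3-4.2] = [1.500,-8.700,8.100]
hi = A.hi+B.hi = [22.9+4.2, 11.9+4.2, 23.4+4.2] = [27.100,16.100,27.600]
diag = √(25.6²+24.8²+19.5²) = √1650.65 = 40.628


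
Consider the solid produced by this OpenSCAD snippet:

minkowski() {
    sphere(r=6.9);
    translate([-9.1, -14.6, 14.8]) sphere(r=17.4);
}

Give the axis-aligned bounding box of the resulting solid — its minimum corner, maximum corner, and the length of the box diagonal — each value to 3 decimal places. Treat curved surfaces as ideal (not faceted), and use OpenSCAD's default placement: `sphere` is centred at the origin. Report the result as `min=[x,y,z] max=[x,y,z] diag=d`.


min=[-33.400,-38.900,-9.500] max=[15.200,9.700,39.100] diag=84.178

A = translate([-9.1, -14.6, 14.8]) sphere(r=17.4) → bbox [-26.5,-32,-2.6] .. [8.3,2.8,32.2]
B = sphere(r=6.9) → bbox [-6.9,-6.9,-6.9] .. [6.9,6.9,6.9]
lo = A.lo+B.lo = [-26.5-6.9, -32-6.9, -2.6-6.9] = [-33.400,-38.900,-9.500]
hi = A.hi+B.hi = [8.3+6.9, 2.8+6.9, 32.2+6.9] = [15.200,9.700,39.100]
diag = √(48.6²+48.6²+48.6²) = √7085.88 = 84.178


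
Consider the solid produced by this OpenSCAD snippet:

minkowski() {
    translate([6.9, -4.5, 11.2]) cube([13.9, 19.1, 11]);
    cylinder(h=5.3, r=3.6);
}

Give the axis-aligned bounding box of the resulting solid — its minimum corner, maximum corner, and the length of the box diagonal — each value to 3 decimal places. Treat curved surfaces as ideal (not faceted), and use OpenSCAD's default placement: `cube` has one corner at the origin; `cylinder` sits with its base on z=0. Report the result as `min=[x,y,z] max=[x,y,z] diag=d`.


min=[3.300,-8.100,11.200] max=[24.400,18.200,27.500] diag=37.451

A = translate([6.9, -4.5, 11.2]) cube([13.9, 19.1, 11]) → bbox [6.9,-4.5,11.2] .. [20.8,14.6,22.2]
B = cylinder(h=5.3, r=3.6) → bbox [-3.6,-3.6,0] .. [3.6,3.6,5.3]
lo = A.lo+B.lo = [6.9-3.6, -4.5-3.6, 11.2+0] = [3.300,-8.100,11.200]
hi = A.hi+B.hi = [20.8+3.6, 14.6+3.6, 22.2+5.3] = [24.400,18.200,27.500]
diag = √(21.1²+26.3²+16.3²) = √1402.59 = 37.451


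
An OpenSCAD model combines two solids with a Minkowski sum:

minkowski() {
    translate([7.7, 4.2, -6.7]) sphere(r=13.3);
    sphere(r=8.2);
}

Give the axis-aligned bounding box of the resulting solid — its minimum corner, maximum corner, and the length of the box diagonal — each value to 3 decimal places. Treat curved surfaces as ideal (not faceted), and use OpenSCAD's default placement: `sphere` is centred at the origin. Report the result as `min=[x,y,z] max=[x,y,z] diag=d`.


min=[-13.800,-17.300,-28.200] max=[29.200,25.700,14.800] diag=74.478

A = translate([7.7, 4.2, -6.7]) sphere(r=13.3) → bbox [-5.6,-9.1,-20] .. [21,17.5,6.6]
B = sphere(r=8.2) → bbox [-8.2,-8.2,-8.2] .. [8.2,8.2,8.2]
lo = A.lo+B.lo = [-5.6-8.2, -9.1-8.2, -20-8.2] = [-13.800,-17.300,-28.200]
hi = A.hi+B.hi = [21+8.2, 17.5+8.2, 6.6+8.2] = [29.200,25.700,14.800]
diag = √(43²+43²+43²) = √5547 = 74.478


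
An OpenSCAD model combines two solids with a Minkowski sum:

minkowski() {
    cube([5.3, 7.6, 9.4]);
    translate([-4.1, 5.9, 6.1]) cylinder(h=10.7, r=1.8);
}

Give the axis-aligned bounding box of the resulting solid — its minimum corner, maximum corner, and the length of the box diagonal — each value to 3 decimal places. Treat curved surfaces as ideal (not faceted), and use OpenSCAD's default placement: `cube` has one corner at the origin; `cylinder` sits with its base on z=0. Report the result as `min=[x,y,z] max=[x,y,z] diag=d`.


A = translate([-4.1, 5.9, 6.1]) cylinder(h=10.7, r=1.8) → bbox [-5.9,4.1,6.1] .. [-2.3,7.7,16.8]
B = cube([5.3, 7.6, 9.4]) → bbox [0,0,0] .. [5.3,7.6,9.4]
lo = A.lo+B.lo = [-5.9+0, 4.1+0, 6.1+0] = [-5.900,4.100,6.100]
hi = A.hi+B.hi = [-2.3+5.3, 7.7+7.6, 16.8+9.4] = [3.000,15.300,26.200]
diag = √(8.9²+11.2²+20.1²) = √608.66 = 24.671

min=[-5.900,4.100,6.100] max=[3.000,15.300,26.200] diag=24.671


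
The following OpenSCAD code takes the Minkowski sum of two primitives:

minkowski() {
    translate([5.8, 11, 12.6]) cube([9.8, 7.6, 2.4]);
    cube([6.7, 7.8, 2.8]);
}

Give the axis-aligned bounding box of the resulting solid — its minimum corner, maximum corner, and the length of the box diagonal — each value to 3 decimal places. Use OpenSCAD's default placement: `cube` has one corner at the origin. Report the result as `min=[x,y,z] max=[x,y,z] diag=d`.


min=[5.800,11.000,12.600] max=[22.300,26.400,17.800] diag=23.161

A = translate([5.8, 11, 12.6]) cube([9.8, 7.6, 2.4]) → bbox [5.8,11,12.6] .. [15.6,18.6,15]
B = cube([6.7, 7.8, 2.8]) → bbox [0,0,0] .. [6.7,7.8,2.8]
lo = A.lo+B.lo = [5.8+0, 11+0, 12.6+0] = [5.800,11.000,12.600]
hi = A.hi+B.hi = [15.6+6.7, 18.6+7.8, 15+2.8] = [22.300,26.400,17.800]
diag = √(16.5²+15.4²+5.2²) = √536.45 = 23.161


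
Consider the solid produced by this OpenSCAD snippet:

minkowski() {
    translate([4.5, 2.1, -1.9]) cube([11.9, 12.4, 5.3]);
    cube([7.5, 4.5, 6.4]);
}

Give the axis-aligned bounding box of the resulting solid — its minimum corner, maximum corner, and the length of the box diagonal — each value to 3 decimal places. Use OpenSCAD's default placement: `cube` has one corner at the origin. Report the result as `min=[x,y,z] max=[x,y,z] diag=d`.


A = translate([4.5, 2.1, -1.9]) cube([11.9, 12.4, 5.3]) → bbox [4.5,2.1,-1.9] .. [16.4,14.5,3.4]
B = cube([7.5, 4.5, 6.4]) → bbox [0,0,0] .. [7.5,4.5,6.4]
lo = A.lo+B.lo = [4.5+0, 2.1+0, -1.9+0] = [4.500,2.100,-1.900]
hi = A.hi+B.hi = [16.4+7.5, 14.5+4.5, 3.4+6.4] = [23.900,19.000,9.800]
diag = √(19.4²+16.9²+11.7²) = √798.86 = 28.264

min=[4.500,2.100,-1.900] max=[23.900,19.000,9.800] diag=28.264


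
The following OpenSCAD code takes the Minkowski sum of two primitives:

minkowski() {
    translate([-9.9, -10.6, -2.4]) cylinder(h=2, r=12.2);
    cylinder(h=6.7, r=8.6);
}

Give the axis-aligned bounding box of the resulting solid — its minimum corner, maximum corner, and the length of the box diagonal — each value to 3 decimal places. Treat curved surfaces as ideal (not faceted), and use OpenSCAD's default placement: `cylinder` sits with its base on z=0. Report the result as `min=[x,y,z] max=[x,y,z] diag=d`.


A = translate([-9.9, -10.6, -2.4]) cylinder(h=2, r=12.2) → bbox [-22.1,-22.8,-2.4] .. [2.3,1.6,-0.4]
B = cylinder(h=6.7, r=8.6) → bbox [-8.6,-8.6,0] .. [8.6,8.6,6.7]
lo = A.lo+B.lo = [-22.1-8.6, -22.8-8.6, -2.4+0] = [-30.700,-31.400,-2.400]
hi = A.hi+B.hi = [2.3+8.6, 1.6+8.6, -0.4+6.7] = [10.900,10.200,6.300]
diag = √(41.6²+41.6²+8.7²) = √3536.81 = 59.471

min=[-30.700,-31.400,-2.400] max=[10.900,10.200,6.300] diag=59.471


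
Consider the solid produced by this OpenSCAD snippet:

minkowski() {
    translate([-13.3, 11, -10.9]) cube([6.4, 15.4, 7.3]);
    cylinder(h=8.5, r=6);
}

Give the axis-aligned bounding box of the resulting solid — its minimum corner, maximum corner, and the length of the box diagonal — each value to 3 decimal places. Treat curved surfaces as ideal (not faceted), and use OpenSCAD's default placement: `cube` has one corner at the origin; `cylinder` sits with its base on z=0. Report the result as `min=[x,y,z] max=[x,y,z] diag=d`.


A = translate([-13.3, 11, -10.9]) cube([6.4, 15.4, 7.3]) → bbox [-13.3,11,-10.9] .. [-6.9,26.4,-3.6]
B = cylinder(h=8.5, r=6) → bbox [-6,-6,0] .. [6,6,8.5]
lo = A.lo+B.lo = [-13.3-6, 11-6, -10.9+0] = [-19.300,5.000,-10.900]
hi = A.hi+B.hi = [-6.9+6, 26.4+6, -3.6+8.5] = [-0.900,32.400,4.900]
diag = √(18.4²+27.4²+15.8²) = √1338.96 = 36.592

min=[-19.300,5.000,-10.900] max=[-0.900,32.400,4.900] diag=36.592


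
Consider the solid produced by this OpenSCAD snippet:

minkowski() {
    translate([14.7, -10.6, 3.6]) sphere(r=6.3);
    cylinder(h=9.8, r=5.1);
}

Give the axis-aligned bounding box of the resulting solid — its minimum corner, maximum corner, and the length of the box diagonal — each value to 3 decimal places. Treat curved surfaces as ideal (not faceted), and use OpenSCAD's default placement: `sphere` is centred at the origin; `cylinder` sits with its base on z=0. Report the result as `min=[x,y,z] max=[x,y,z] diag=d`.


min=[3.300,-22.000,-2.700] max=[26.100,0.800,19.700] diag=39.261

A = translate([14.7, -10.6, 3.6]) sphere(r=6.3) → bbox [8.4,-16.9,-2.7] .. [21,-4.3,9.9]
B = cylinder(h=9.8, r=5.1) → bbox [-5.1,-5.1,0] .. [5.1,5.1,9.8]
lo = A.lo+B.lo = [8.4-5.1, -16.9-5.1, -2.7+0] = [3.300,-22.000,-2.700]
hi = A.hi+B.hi = [21+5.1, -4.3+5.1, 9.9+9.8] = [26.100,0.800,19.700]
diag = √(22.8²+22.8²+22.4²) = √1541.44 = 39.261


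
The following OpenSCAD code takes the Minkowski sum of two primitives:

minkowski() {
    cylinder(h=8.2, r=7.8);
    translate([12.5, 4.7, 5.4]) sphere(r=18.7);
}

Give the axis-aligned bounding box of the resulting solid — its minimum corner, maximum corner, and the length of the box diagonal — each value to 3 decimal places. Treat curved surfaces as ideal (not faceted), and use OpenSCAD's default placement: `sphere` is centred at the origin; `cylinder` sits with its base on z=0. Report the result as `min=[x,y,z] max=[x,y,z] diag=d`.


A = translate([12.5, 4.7, 5.4]) sphere(r=18.7) → bbox [-6.2,-14,-13.3] .. [31.2,23.4,24.1]
B = cylinder(h=8.2, r=7.8) → bbox [-7.8,-7.8,0] .. [7.8,7.8,8.2]
lo = A.lo+B.lo = [-6.2-7.8, -14-7.8, -13.3+0] = [-14.000,-21.800,-13.300]
hi = A.hi+B.hi = [31.2+7.8, 23.4+7.8, 24.1+8.2] = [39.000,31.200,32.300]
diag = √(53²+53²+45.6²) = √7697.36 = 87.735

min=[-14.000,-21.800,-13.300] max=[39.000,31.200,32.300] diag=87.735


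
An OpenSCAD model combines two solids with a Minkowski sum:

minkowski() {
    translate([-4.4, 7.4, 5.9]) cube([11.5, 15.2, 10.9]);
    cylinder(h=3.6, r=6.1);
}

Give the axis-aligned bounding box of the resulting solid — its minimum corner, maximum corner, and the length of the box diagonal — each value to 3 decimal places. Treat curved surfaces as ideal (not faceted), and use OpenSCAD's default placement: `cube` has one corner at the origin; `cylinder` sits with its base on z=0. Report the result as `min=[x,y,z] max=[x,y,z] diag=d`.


A = translate([-4.4, 7.4, 5.9]) cube([11.5, 15.2, 10.9]) → bbox [-4.4,7.4,5.9] .. [7.1,22.6,16.8]
B = cylinder(h=3.6, r=6.1) → bbox [-6.1,-6.1,0] .. [6.1,6.1,3.6]
lo = A.lo+B.lo = [-4.4-6.1, 7.4-6.1, 5.9+0] = [-10.500,1.300,5.900]
hi = A.hi+B.hi = [7.1+6.1, 22.6+6.1, 16.8+3.6] = [13.200,28.700,20.400]
diag = √(23.7²+27.4²+14.5²) = √1522.7 = 39.022

min=[-10.500,1.300,5.900] max=[13.200,28.700,20.400] diag=39.022


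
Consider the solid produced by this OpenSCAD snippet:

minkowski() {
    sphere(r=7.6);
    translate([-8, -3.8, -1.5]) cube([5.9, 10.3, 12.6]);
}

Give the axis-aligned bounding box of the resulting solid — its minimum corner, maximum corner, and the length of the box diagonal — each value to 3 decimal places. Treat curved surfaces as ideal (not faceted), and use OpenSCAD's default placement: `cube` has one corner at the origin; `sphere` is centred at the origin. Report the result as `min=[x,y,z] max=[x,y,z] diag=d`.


A = translate([-8, -3.8, -1.5]) cube([5.9, 10.3, 12.6]) → bbox [-8,-3.8,-1.5] .. [-2.1,6.5,11.1]
B = sphere(r=7.6) → bbox [-7.6,-7.6,-7.6] .. [7.6,7.6,7.6]
lo = A.lo+B.lo = [-8-7.6, -3.8-7.6, -1.5-7.6] = [-15.600,-11.400,-9.100]
hi = A.hi+B.hi = [-2.1+7.6, 6.5+7.6, 11.1+7.6] = [5.500,14.100,18.700]
diag = √(21.1²+25.5²+27.8²) = √1868.3 = 43.224

min=[-15.600,-11.400,-9.100] max=[5.500,14.100,18.700] diag=43.224


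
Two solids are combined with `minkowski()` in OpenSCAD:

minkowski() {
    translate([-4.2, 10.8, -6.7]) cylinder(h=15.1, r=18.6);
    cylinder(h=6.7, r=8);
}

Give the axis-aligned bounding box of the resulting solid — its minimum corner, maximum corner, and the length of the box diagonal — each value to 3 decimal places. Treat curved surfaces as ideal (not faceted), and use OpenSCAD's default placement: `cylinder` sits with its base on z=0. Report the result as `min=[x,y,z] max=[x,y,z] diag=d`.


min=[-30.800,-15.800,-6.700] max=[22.400,37.400,15.100] diag=78.331

A = translate([-4.2, 10.8, -6.7]) cylinder(h=15.1, r=18.6) → bbox [-22.8,-7.8,-6.7] .. [14.4,29.4,8.4]
B = cylinder(h=6.7, r=8) → bbox [-8,-8,0] .. [8,8,6.7]
lo = A.lo+B.lo = [-22.8-8, -7.8-8, -6.7+0] = [-30.800,-15.800,-6.700]
hi = A.hi+B.hi = [14.4+8, 29.4+8, 8.4+6.7] = [22.400,37.400,15.100]
diag = √(53.2²+53.2²+21.8²) = √6135.72 = 78.331


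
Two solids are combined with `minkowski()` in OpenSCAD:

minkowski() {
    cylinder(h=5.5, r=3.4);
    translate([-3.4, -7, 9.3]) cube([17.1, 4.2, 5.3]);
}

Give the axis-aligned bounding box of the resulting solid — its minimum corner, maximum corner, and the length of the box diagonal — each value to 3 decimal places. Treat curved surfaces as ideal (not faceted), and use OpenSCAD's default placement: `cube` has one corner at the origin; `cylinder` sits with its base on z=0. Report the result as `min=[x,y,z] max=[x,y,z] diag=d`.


A = translate([-3.4, -7, 9.3]) cube([17.1, 4.2, 5.3]) → bbox [-3.4,-7,9.3] .. [13.7,-2.8,14.6]
B = cylinder(h=5.5, r=3.4) → bbox [-3.4,-3.4,0] .. [3.4,3.4,5.5]
lo = A.lo+B.lo = [-3.4-3.4, -7-3.4, 9.3+0] = [-6.800,-10.400,9.300]
hi = A.hi+B.hi = [13.7+3.4, -2.8+3.4, 14.6+5.5] = [17.100,0.600,20.100]
diag = √(23.9²+11²+10.8²) = √808.85 = 28.440

min=[-6.800,-10.400,9.300] max=[17.100,0.600,20.100] diag=28.440


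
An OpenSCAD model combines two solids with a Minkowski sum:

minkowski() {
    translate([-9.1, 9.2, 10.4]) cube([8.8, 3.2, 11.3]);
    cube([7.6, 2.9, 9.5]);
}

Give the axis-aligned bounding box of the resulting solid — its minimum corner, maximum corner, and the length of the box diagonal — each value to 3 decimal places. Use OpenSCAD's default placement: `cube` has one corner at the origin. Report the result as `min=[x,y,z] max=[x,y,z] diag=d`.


min=[-9.100,9.200,10.400] max=[7.300,15.300,31.200] diag=27.181

A = translate([-9.1, 9.2, 10.4]) cube([8.8, 3.2, 11.3]) → bbox [-9.1,9.2,10.4] .. [-0.3,12.4,21.7]
B = cube([7.6, 2.9, 9.5]) → bbox [0,0,0] .. [7.6,2.9,9.5]
lo = A.lo+B.lo = [-9.1+0, 9.2+0, 10.4+0] = [-9.100,9.200,10.400]
hi = A.hi+B.hi = [-0.3+7.6, 12.4+2.9, 21.7+9.5] = [7.300,15.300,31.200]
diag = √(16.4²+6.1²+20.8²) = √738.81 = 27.181


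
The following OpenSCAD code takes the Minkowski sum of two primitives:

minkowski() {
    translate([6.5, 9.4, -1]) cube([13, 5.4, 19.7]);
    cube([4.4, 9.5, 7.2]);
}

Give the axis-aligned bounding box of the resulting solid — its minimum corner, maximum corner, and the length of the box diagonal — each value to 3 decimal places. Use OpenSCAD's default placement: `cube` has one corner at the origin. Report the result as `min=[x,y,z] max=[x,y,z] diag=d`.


min=[6.500,9.400,-1.000] max=[23.900,24.300,25.900] diag=35.332

A = translate([6.5, 9.4, -1]) cube([13, 5.4, 19.7]) → bbox [6.5,9.4,-1] .. [19.5,14.8,18.7]
B = cube([4.4, 9.5, 7.2]) → bbox [0,0,0] .. [4.4,9.5,7.2]
lo = A.lo+B.lo = [6.5+0, 9.4+0, -1+0] = [6.500,9.400,-1.000]
hi = A.hi+B.hi = [19.5+4.4, 14.8+9.5, 18.7+7.2] = [23.900,24.300,25.900]
diag = √(17.4²+14.9²+26.9²) = √1248.38 = 35.332


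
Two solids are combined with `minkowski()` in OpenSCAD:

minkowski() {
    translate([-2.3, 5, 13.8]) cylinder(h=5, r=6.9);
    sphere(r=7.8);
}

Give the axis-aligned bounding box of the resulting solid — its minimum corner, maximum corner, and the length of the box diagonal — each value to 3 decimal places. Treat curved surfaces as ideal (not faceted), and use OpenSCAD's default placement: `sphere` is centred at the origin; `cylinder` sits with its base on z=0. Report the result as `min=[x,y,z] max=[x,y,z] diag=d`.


min=[-17.000,-9.700,6.000] max=[12.400,19.700,26.600] diag=46.401

A = translate([-2.3, 5, 13.8]) cylinder(h=5, r=6.9) → bbox [-9.2,-1.9,13.8] .. [4.6,11.9,18.8]
B = sphere(r=7.8) → bbox [-7.8,-7.8,-7.8] .. [7.8,7.8,7.8]
lo = A.lo+B.lo = [-9.2-7.8, -1.9-7.8, 13.8-7.8] = [-17.000,-9.700,6.000]
hi = A.hi+B.hi = [4.6+7.8, 11.9+7.8, 18.8+7.8] = [12.400,19.700,26.600]
diag = √(29.4²+29.4²+20.6²) = √2153.08 = 46.401


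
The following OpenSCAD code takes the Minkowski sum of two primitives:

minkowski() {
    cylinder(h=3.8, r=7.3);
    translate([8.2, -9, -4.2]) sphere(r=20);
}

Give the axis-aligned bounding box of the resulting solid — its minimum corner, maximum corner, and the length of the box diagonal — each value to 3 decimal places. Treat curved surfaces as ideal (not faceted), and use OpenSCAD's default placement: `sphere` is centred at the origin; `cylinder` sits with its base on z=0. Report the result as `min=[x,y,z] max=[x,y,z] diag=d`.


A = translate([8.2, -9, -4.2]) sphere(r=20) → bbox [-11.8,-29,-24.2] .. [28.2,11,15.8]
B = cylinder(h=3.8, r=7.3) → bbox [-7.3,-7.3,0] .. [7.3,7.3,3.8]
lo = A.lo+B.lo = [-11.8-7.3, -29-7.3, -24.2+0] = [-19.100,-36.300,-24.200]
hi = A.hi+B.hi = [28.2+7.3, 11+7.3, 15.8+3.8] = [35.500,18.300,19.600]
diag = √(54.6²+54.6²+43.8²) = √7880.76 = 88.774

min=[-19.100,-36.300,-24.200] max=[35.500,18.300,19.600] diag=88.774


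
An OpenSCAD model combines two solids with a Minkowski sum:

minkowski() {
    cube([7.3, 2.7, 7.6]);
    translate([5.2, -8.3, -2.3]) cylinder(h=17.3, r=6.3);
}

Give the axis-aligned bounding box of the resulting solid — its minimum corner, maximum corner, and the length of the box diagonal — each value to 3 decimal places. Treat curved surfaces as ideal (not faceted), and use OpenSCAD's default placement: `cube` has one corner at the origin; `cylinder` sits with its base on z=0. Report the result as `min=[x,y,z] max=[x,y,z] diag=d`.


min=[-1.100,-14.600,-2.300] max=[18.800,0.700,22.600] diag=35.357

A = translate([5.2, -8.3, -2.3]) cylinder(h=17.3, r=6.3) → bbox [-1.1,-14.6,-2.3] .. [11.5,-2,15]
B = cube([7.3, 2.7, 7.6]) → bbox [0,0,0] .. [7.3,2.7,7.6]
lo = A.lo+B.lo = [-1.1+0, -14.6+0, -2.3+0] = [-1.100,-14.600,-2.300]
hi = A.hi+B.hi = [11.5+7.3, -2+2.7, 15+7.6] = [18.800,0.700,22.600]
diag = √(19.9²+15.3²+24.9²) = √1250.11 = 35.357


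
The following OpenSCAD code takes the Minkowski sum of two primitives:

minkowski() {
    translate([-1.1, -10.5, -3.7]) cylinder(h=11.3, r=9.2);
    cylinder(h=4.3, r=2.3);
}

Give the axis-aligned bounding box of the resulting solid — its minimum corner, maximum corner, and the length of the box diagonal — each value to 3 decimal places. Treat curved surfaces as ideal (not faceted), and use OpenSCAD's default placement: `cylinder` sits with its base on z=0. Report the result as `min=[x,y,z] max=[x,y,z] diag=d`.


A = translate([-1.1, -10.5, -3.7]) cylinder(h=11.3, r=9.2) → bbox [-10.3,-19.7,-3.7] .. [8.1,-1.3,7.6]
B = cylinder(h=4.3, r=2.3) → bbox [-2.3,-2.3,0] .. [2.3,2.3,4.3]
lo = A.lo+B.lo = [-10.3-2.3, -19.7-2.3, -3.7+0] = [-12.600,-22.000,-3.700]
hi = A.hi+B.hi = [8.1+2.3, -1.3+2.3, 7.6+4.3] = [10.400,1.000,11.900]
diag = √(23²+23²+15.6²) = √1301.36 = 36.074

min=[-12.600,-22.000,-3.700] max=[10.400,1.000,11.900] diag=36.074


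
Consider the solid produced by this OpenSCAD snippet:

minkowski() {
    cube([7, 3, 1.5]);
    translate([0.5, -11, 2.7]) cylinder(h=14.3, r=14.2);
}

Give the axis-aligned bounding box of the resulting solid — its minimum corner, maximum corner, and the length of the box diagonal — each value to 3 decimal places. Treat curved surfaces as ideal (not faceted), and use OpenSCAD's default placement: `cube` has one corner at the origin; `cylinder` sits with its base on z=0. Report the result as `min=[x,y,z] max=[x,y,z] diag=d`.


min=[-13.700,-25.200,2.700] max=[21.700,6.200,18.500] diag=49.887

A = translate([0.5, -11, 2.7]) cylinder(h=14.3, r=14.2) → bbox [-13.7,-25.2,2.7] .. [14.7,3.2,17]
B = cube([7, 3, 1.5]) → bbox [0,0,0] .. [7,3,1.5]
lo = A.lo+B.lo = [-13.7+0, -25.2+0, 2.7+0] = [-13.700,-25.200,2.700]
hi = A.hi+B.hi = [14.7+7, 3.2+3, 17+1.5] = [21.700,6.200,18.500]
diag = √(35.4²+31.4²+15.8²) = √2488.76 = 49.887


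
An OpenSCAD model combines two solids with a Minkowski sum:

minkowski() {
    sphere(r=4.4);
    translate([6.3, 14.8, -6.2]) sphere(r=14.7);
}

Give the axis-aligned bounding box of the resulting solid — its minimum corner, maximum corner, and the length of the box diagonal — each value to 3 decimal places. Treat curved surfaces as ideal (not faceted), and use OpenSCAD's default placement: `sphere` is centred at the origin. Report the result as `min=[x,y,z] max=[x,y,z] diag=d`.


min=[-12.800,-4.300,-25.300] max=[25.400,33.900,12.900] diag=66.164

A = translate([6.3, 14.8, -6.2]) sphere(r=14.7) → bbox [-8.4,0.1,-20.9] .. [21,29.5,8.5]
B = sphere(r=4.4) → bbox [-4.4,-4.4,-4.4] .. [4.4,4.4,4.4]
lo = A.lo+B.lo = [-8.4-4.4, 0.1-4.4, -20.9-4.4] = [-12.800,-4.300,-25.300]
hi = A.hi+B.hi = [21+4.4, 29.5+4.4, 8.5+4.4] = [25.400,33.900,12.900]
diag = √(38.2²+38.2²+38.2²) = √4377.72 = 66.164


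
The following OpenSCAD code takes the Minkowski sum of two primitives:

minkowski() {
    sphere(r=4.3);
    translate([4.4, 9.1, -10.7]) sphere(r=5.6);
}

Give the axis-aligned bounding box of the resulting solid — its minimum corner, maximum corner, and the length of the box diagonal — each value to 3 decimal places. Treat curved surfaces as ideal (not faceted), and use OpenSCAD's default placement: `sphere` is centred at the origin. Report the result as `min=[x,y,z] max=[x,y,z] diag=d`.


min=[-5.500,-0.800,-20.600] max=[14.300,19.000,-0.800] diag=34.295

A = translate([4.4, 9.1, -10.7]) sphere(r=5.6) → bbox [-1.2,3.5,-16.3] .. [10,14.7,-5.1]
B = sphere(r=4.3) → bbox [-4.3,-4.3,-4.3] .. [4.3,4.3,4.3]
lo = A.lo+B.lo = [-1.2-4.3, 3.5-4.3, -16.3-4.3] = [-5.500,-0.800,-20.600]
hi = A.hi+B.hi = [10+4.3, 14.7+4.3, -5.1+4.3] = [14.300,19.000,-0.800]
diag = √(19.8²+19.8²+19.8²) = √1176.12 = 34.295


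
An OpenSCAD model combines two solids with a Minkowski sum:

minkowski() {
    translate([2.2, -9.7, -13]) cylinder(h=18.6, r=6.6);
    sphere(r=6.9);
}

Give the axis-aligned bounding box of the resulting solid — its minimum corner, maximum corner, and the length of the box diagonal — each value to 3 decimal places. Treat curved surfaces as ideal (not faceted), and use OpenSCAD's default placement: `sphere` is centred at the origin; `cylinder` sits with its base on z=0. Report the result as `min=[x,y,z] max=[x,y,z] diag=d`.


min=[-11.300,-23.200,-19.900] max=[15.700,3.800,12.500] diag=50.078

A = translate([2.2, -9.7, -13]) cylinder(h=18.6, r=6.6) → bbox [-4.4,-16.3,-13] .. [8.8,-3.1,5.6]
B = sphere(r=6.9) → bbox [-6.9,-6.9,-6.9] .. [6.9,6.9,6.9]
lo = A.lo+B.lo = [-4.4-6.9, -16.3-6.9, -13-6.9] = [-11.300,-23.200,-19.900]
hi = A.hi+B.hi = [8.8+6.9, -3.1+6.9, 5.6+6.9] = [15.700,3.800,12.500]
diag = √(27²+27²+32.4²) = √2507.76 = 50.078


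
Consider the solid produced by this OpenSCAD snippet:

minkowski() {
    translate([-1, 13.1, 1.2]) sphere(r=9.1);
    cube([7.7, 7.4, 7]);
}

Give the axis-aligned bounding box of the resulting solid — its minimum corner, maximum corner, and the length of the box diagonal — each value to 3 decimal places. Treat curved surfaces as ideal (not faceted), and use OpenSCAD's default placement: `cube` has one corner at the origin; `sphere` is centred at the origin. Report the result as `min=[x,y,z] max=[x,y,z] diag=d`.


A = translate([-1, 13.1, 1.2]) sphere(r=9.1) → bbox [-10.1,4,-7.9] .. [8.1,22.2,10.3]
B = cube([7.7, 7.4, 7]) → bbox [0,0,0] .. [7.7,7.4,7]
lo = A.lo+B.lo = [-10.1+0, 4+0, -7.9+0] = [-10.100,4.000,-7.900]
hi = A.hi+B.hi = [8.1+7.7, 22.2+7.4, 10.3+7] = [15.800,29.600,17.300]
diag = √(25.9²+25.6²+25.2²) = √1961.21 = 44.286

min=[-10.100,4.000,-7.900] max=[15.800,29.600,17.300] diag=44.286


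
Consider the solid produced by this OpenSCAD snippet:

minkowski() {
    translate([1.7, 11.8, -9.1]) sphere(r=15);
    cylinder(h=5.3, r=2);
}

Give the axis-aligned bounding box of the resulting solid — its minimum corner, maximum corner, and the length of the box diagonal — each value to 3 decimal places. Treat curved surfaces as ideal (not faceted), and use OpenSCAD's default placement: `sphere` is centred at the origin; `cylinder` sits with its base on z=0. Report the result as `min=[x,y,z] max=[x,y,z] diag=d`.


min=[-15.300,-5.200,-24.100] max=[18.700,28.800,11.200] diag=59.650

A = translate([1.7, 11.8, -9.1]) sphere(r=15) → bbox [-13.3,-3.2,-24.1] .. [16.7,26.8,5.9]
B = cylinder(h=5.3, r=2) → bbox [-2,-2,0] .. [2,2,5.3]
lo = A.lo+B.lo = [-13.3-2, -3.2-2, -24.1+0] = [-15.300,-5.200,-24.100]
hi = A.hi+B.hi = [16.7+2, 26.8+2, 5.9+5.3] = [18.700,28.800,11.200]
diag = √(34²+34²+35.3²) = √3558.09 = 59.650


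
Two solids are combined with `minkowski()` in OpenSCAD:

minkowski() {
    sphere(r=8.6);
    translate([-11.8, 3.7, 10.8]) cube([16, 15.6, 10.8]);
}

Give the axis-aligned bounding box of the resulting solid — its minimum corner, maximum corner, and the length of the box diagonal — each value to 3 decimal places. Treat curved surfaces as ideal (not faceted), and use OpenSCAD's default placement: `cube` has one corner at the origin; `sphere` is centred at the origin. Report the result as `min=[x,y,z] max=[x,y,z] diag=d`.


min=[-20.400,-4.900,2.200] max=[12.800,27.900,30.200] diag=54.425

A = translate([-11.8, 3.7, 10.8]) cube([16, 15.6, 10.8]) → bbox [-11.8,3.7,10.8] .. [4.2,19.3,21.6]
B = sphere(r=8.6) → bbox [-8.6,-8.6,-8.6] .. [8.6,8.6,8.6]
lo = A.lo+B.lo = [-11.8-8.6, 3.7-8.6, 10.8-8.6] = [-20.400,-4.900,2.200]
hi = A.hi+B.hi = [4.2+8.6, 19.3+8.6, 21.6+8.6] = [12.800,27.900,30.200]
diag = √(33.2²+32.8²+28²) = √2962.08 = 54.425


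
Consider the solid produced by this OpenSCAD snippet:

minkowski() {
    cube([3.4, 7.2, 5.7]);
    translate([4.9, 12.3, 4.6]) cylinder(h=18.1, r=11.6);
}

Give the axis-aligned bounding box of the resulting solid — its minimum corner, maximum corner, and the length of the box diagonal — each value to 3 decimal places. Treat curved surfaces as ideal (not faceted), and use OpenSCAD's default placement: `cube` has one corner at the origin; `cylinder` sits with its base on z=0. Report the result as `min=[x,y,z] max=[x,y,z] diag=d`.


A = translate([4.9, 12.3, 4.6]) cylinder(h=18.1, r=11.6) → bbox [-6.7,0.7,4.6] .. [16.5,23.9,22.7]
B = cube([3.4, 7.2, 5.7]) → bbox [0,0,0] .. [3.4,7.2,5.7]
lo = A.lo+B.lo = [-6.7+0, 0.7+0, 4.6+0] = [-6.700,0.700,4.600]
hi = A.hi+B.hi = [16.5+3.4, 23.9+7.2, 22.7+5.7] = [19.900,31.100,28.400]
diag = √(26.6²+30.4²+23.8²) = √2198.16 = 46.885

min=[-6.700,0.700,4.600] max=[19.900,31.100,28.400] diag=46.885


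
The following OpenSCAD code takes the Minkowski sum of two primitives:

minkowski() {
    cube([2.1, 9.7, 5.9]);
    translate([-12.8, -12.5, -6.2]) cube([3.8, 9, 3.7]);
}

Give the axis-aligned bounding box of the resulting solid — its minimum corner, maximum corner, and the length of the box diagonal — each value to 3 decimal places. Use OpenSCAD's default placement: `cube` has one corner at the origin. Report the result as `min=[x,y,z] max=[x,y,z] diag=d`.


min=[-12.800,-12.500,-6.200] max=[-6.900,6.200,3.400] diag=21.833

A = translate([-12.8, -12.5, -6.2]) cube([3.8, 9, 3.7]) → bbox [-12.8,-12.5,-6.2] .. [-9,-3.5,-2.5]
B = cube([2.1, 9.7, 5.9]) → bbox [0,0,0] .. [2.1,9.7,5.9]
lo = A.lo+B.lo = [-12.8+0, -12.5+0, -6.2+0] = [-12.800,-12.500,-6.200]
hi = A.hi+B.hi = [-9+2.1, -3.5+9.7, -2.5+5.9] = [-6.900,6.200,3.400]
diag = √(5.9²+18.7²+9.6²) = √476.66 = 21.833


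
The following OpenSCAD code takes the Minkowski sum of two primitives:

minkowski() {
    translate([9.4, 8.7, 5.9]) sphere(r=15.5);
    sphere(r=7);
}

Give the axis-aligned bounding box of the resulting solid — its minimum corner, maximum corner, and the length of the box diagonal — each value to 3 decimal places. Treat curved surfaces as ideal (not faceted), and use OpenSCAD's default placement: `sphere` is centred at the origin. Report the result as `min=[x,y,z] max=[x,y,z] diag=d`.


min=[-13.100,-13.800,-16.600] max=[31.900,31.200,28.400] diag=77.942

A = translate([9.4, 8.7, 5.9]) sphere(r=15.5) → bbox [-6.1,-6.8,-9.6] .. [24.9,24.2,21.4]
B = sphere(r=7) → bbox [-7,-7,-7] .. [7,7,7]
lo = A.lo+B.lo = [-6.1-7, -6.8-7, -9.6-7] = [-13.100,-13.800,-16.600]
hi = A.hi+B.hi = [24.9+7, 24.2+7, 21.4+7] = [31.900,31.200,28.400]
diag = √(45²+45²+45²) = √6075 = 77.942


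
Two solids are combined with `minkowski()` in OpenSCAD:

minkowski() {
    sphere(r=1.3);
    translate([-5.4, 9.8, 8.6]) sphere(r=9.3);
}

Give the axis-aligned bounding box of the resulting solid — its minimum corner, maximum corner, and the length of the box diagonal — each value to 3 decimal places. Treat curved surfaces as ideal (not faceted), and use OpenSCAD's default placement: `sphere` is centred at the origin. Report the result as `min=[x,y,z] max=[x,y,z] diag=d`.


min=[-16.000,-0.800,-2.000] max=[5.200,20.400,19.200] diag=36.719

A = translate([-5.4, 9.8, 8.6]) sphere(r=9.3) → bbox [-14.7,0.5,-0.7] .. [3.9,19.1,17.9]
B = sphere(r=1.3) → bbox [-1.3,-1.3,-1.3] .. [1.3,1.3,1.3]
lo = A.lo+B.lo = [-14.7-1.3, 0.5-1.3, -0.7-1.3] = [-16.000,-0.800,-2.000]
hi = A.hi+B.hi = [3.9+1.3, 19.1+1.3, 17.9+1.3] = [5.200,20.400,19.200]
diag = √(21.2²+21.2²+21.2²) = √1348.32 = 36.719


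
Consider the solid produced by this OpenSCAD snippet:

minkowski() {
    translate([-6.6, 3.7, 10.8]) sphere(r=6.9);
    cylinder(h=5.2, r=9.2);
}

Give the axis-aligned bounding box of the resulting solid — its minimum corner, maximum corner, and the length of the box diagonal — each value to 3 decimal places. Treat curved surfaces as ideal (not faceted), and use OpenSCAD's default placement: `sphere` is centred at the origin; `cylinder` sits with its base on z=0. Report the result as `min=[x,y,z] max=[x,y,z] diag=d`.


min=[-22.700,-12.400,3.900] max=[9.500,19.800,22.900] diag=49.342

A = translate([-6.6, 3.7, 10.8]) sphere(r=6.9) → bbox [-13.5,-3.2,3.9] .. [0.3,10.6,17.7]
B = cylinder(h=5.2, r=9.2) → bbox [-9.2,-9.2,0] .. [9.2,9.2,5.2]
lo = A.lo+B.lo = [-13.5-9.2, -3.2-9.2, 3.9+0] = [-22.700,-12.400,3.900]
hi = A.hi+B.hi = [0.3+9.2, 10.6+9.2, 17.7+5.2] = [9.500,19.800,22.900]
diag = √(32.2²+32.2²+19²) = √2434.68 = 49.342


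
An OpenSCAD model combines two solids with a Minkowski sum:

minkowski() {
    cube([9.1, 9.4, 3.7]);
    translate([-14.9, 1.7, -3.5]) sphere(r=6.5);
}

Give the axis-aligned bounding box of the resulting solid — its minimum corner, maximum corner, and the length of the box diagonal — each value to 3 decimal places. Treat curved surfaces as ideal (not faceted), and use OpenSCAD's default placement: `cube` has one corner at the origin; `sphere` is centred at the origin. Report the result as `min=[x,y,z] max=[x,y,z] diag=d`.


min=[-21.400,-4.800,-10.000] max=[0.700,17.600,6.700] diag=35.624

A = translate([-14.9, 1.7, -3.5]) sphere(r=6.5) → bbox [-21.4,-4.8,-10] .. [-8.4,8.2,3]
B = cube([9.1, 9.4, 3.7]) → bbox [0,0,0] .. [9.1,9.4,3.7]
lo = A.lo+B.lo = [-21.4+0, -4.8+0, -10+0] = [-21.400,-4.800,-10.000]
hi = A.hi+B.hi = [-8.4+9.1, 8.2+9.4, 3+3.7] = [0.700,17.600,6.700]
diag = √(22.1²+22.4²+16.7²) = √1269.06 = 35.624


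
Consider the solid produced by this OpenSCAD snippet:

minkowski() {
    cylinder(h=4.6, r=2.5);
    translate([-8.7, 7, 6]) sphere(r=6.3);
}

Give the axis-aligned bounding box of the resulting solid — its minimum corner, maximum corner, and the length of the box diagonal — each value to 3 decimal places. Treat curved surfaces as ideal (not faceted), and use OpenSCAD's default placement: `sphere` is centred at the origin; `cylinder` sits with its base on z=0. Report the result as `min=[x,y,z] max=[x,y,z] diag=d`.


min=[-17.500,-1.800,-0.300] max=[0.100,15.800,16.900] diag=30.255

A = translate([-8.7, 7, 6]) sphere(r=6.3) → bbox [-15,0.7,-0.3] .. [-2.4,13.3,12.3]
B = cylinder(h=4.6, r=2.5) → bbox [-2.5,-2.5,0] .. [2.5,2.5,4.6]
lo = A.lo+B.lo = [-15-2.5, 0.7-2.5, -0.3+0] = [-17.500,-1.800,-0.300]
hi = A.hi+B.hi = [-2.4+2.5, 13.3+2.5, 12.3+4.6] = [0.100,15.800,16.900]
diag = √(17.6²+17.6²+17.2²) = √915.36 = 30.255
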